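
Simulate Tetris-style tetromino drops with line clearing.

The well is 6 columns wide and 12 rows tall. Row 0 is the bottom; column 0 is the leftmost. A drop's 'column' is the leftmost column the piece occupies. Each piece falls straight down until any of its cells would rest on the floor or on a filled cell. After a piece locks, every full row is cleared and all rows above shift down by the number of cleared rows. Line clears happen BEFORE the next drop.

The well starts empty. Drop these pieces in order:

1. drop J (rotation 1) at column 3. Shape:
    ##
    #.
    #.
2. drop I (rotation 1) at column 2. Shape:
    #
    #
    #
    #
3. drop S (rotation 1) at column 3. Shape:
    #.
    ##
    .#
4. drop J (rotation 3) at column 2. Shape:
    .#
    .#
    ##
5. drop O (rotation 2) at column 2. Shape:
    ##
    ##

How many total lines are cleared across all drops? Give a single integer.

Drop 1: J rot1 at col 3 lands with bottom-row=0; cleared 0 line(s) (total 0); column heights now [0 0 0 3 3 0], max=3
Drop 2: I rot1 at col 2 lands with bottom-row=0; cleared 0 line(s) (total 0); column heights now [0 0 4 3 3 0], max=4
Drop 3: S rot1 at col 3 lands with bottom-row=3; cleared 0 line(s) (total 0); column heights now [0 0 4 6 5 0], max=6
Drop 4: J rot3 at col 2 lands with bottom-row=6; cleared 0 line(s) (total 0); column heights now [0 0 7 9 5 0], max=9
Drop 5: O rot2 at col 2 lands with bottom-row=9; cleared 0 line(s) (total 0); column heights now [0 0 11 11 5 0], max=11

Answer: 0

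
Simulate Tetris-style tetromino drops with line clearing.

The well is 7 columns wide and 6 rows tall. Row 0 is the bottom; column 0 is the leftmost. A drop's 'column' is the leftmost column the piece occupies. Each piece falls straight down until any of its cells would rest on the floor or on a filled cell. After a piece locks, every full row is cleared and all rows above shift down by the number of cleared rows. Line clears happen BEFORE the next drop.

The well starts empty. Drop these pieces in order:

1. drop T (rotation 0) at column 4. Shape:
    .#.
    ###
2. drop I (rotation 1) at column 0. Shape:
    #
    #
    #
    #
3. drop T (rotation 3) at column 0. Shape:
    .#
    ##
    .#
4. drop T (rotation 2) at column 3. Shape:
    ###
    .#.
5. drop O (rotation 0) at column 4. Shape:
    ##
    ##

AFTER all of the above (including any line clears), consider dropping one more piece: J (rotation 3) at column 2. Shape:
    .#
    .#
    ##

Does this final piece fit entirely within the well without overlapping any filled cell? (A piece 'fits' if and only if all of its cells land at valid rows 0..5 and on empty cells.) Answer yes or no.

Drop 1: T rot0 at col 4 lands with bottom-row=0; cleared 0 line(s) (total 0); column heights now [0 0 0 0 1 2 1], max=2
Drop 2: I rot1 at col 0 lands with bottom-row=0; cleared 0 line(s) (total 0); column heights now [4 0 0 0 1 2 1], max=4
Drop 3: T rot3 at col 0 lands with bottom-row=3; cleared 0 line(s) (total 0); column heights now [5 6 0 0 1 2 1], max=6
Drop 4: T rot2 at col 3 lands with bottom-row=1; cleared 0 line(s) (total 0); column heights now [5 6 0 3 3 3 1], max=6
Drop 5: O rot0 at col 4 lands with bottom-row=3; cleared 0 line(s) (total 0); column heights now [5 6 0 3 5 5 1], max=6
Test piece J rot3 at col 2 (width 2): heights before test = [5 6 0 3 5 5 1]; fits = True

Answer: yes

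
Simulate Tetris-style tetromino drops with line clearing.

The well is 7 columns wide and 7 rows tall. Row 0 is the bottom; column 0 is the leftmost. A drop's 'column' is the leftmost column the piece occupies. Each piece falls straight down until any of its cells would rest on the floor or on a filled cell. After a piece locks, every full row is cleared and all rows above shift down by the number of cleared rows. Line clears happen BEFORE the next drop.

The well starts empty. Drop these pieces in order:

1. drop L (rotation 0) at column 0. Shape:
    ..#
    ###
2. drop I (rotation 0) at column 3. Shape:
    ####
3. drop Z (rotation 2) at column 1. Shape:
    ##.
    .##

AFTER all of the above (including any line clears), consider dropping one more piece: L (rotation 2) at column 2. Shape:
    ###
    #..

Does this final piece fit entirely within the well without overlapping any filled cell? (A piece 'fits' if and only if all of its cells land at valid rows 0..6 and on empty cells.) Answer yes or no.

Drop 1: L rot0 at col 0 lands with bottom-row=0; cleared 0 line(s) (total 0); column heights now [1 1 2 0 0 0 0], max=2
Drop 2: I rot0 at col 3 lands with bottom-row=0; cleared 1 line(s) (total 1); column heights now [0 0 1 0 0 0 0], max=1
Drop 3: Z rot2 at col 1 lands with bottom-row=1; cleared 0 line(s) (total 1); column heights now [0 3 3 2 0 0 0], max=3
Test piece L rot2 at col 2 (width 3): heights before test = [0 3 3 2 0 0 0]; fits = True

Answer: yes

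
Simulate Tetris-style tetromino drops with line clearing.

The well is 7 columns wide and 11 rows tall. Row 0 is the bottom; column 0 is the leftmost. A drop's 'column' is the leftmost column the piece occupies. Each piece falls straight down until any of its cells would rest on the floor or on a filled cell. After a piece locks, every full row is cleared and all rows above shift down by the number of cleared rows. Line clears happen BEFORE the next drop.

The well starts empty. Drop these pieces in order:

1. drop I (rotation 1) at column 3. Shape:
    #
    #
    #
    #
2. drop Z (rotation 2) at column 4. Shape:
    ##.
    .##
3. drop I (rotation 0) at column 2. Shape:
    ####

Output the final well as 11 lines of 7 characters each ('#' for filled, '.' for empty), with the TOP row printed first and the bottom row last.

Answer: .......
.......
.......
.......
.......
.......
..####.
...#...
...#...
...###.
...#.##

Derivation:
Drop 1: I rot1 at col 3 lands with bottom-row=0; cleared 0 line(s) (total 0); column heights now [0 0 0 4 0 0 0], max=4
Drop 2: Z rot2 at col 4 lands with bottom-row=0; cleared 0 line(s) (total 0); column heights now [0 0 0 4 2 2 1], max=4
Drop 3: I rot0 at col 2 lands with bottom-row=4; cleared 0 line(s) (total 0); column heights now [0 0 5 5 5 5 1], max=5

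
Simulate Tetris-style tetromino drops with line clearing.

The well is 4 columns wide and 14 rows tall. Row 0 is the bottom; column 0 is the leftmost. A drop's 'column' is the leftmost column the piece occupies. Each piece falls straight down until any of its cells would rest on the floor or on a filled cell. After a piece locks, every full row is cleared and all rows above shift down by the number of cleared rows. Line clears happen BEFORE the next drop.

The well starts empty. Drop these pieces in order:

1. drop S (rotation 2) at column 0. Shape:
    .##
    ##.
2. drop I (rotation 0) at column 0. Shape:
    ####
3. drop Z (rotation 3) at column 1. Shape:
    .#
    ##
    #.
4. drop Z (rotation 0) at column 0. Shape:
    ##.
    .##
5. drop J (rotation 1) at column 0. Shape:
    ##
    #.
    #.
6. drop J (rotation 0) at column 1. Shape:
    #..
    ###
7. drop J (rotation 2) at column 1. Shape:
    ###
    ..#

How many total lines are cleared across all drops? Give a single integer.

Drop 1: S rot2 at col 0 lands with bottom-row=0; cleared 0 line(s) (total 0); column heights now [1 2 2 0], max=2
Drop 2: I rot0 at col 0 lands with bottom-row=2; cleared 1 line(s) (total 1); column heights now [1 2 2 0], max=2
Drop 3: Z rot3 at col 1 lands with bottom-row=2; cleared 0 line(s) (total 1); column heights now [1 4 5 0], max=5
Drop 4: Z rot0 at col 0 lands with bottom-row=5; cleared 0 line(s) (total 1); column heights now [7 7 6 0], max=7
Drop 5: J rot1 at col 0 lands with bottom-row=7; cleared 0 line(s) (total 1); column heights now [10 10 6 0], max=10
Drop 6: J rot0 at col 1 lands with bottom-row=10; cleared 0 line(s) (total 1); column heights now [10 12 11 11], max=12
Drop 7: J rot2 at col 1 lands with bottom-row=11; cleared 0 line(s) (total 1); column heights now [10 13 13 13], max=13

Answer: 1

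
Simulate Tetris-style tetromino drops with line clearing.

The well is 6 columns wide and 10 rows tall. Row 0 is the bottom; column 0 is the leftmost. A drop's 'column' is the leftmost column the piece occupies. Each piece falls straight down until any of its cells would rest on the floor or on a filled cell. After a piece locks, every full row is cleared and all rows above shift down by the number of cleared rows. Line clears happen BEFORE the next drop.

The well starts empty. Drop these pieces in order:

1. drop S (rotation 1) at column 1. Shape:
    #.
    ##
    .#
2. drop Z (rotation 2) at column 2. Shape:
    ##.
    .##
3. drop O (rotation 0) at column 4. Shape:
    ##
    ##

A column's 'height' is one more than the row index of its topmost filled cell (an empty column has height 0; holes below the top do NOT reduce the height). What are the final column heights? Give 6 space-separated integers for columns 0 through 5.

Answer: 0 3 3 3 4 4

Derivation:
Drop 1: S rot1 at col 1 lands with bottom-row=0; cleared 0 line(s) (total 0); column heights now [0 3 2 0 0 0], max=3
Drop 2: Z rot2 at col 2 lands with bottom-row=1; cleared 0 line(s) (total 0); column heights now [0 3 3 3 2 0], max=3
Drop 3: O rot0 at col 4 lands with bottom-row=2; cleared 0 line(s) (total 0); column heights now [0 3 3 3 4 4], max=4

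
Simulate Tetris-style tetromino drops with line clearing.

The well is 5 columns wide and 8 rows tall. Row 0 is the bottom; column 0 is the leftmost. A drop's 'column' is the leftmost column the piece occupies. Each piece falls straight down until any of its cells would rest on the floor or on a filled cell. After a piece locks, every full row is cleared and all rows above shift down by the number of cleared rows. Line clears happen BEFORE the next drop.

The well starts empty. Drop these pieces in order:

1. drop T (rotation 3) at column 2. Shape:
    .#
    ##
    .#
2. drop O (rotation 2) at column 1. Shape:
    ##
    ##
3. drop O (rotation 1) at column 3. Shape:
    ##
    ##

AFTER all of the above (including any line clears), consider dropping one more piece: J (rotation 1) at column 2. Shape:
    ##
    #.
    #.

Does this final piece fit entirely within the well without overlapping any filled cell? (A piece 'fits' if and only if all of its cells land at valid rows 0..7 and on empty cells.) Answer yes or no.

Drop 1: T rot3 at col 2 lands with bottom-row=0; cleared 0 line(s) (total 0); column heights now [0 0 2 3 0], max=3
Drop 2: O rot2 at col 1 lands with bottom-row=2; cleared 0 line(s) (total 0); column heights now [0 4 4 3 0], max=4
Drop 3: O rot1 at col 3 lands with bottom-row=3; cleared 0 line(s) (total 0); column heights now [0 4 4 5 5], max=5
Test piece J rot1 at col 2 (width 2): heights before test = [0 4 4 5 5]; fits = True

Answer: yes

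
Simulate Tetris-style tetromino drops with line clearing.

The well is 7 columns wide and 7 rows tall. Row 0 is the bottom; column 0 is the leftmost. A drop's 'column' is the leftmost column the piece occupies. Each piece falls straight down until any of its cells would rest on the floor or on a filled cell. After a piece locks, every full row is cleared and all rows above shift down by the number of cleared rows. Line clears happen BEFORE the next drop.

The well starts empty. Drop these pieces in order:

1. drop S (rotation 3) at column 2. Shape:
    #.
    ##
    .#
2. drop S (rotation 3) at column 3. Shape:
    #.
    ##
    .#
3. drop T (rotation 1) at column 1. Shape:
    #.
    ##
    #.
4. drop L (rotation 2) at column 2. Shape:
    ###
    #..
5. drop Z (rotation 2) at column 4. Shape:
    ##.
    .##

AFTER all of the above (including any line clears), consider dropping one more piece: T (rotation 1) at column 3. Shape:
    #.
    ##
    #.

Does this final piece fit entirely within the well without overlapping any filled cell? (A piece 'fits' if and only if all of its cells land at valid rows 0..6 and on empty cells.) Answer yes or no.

Answer: no

Derivation:
Drop 1: S rot3 at col 2 lands with bottom-row=0; cleared 0 line(s) (total 0); column heights now [0 0 3 2 0 0 0], max=3
Drop 2: S rot3 at col 3 lands with bottom-row=1; cleared 0 line(s) (total 0); column heights now [0 0 3 4 3 0 0], max=4
Drop 3: T rot1 at col 1 lands with bottom-row=2; cleared 0 line(s) (total 0); column heights now [0 5 4 4 3 0 0], max=5
Drop 4: L rot2 at col 2 lands with bottom-row=4; cleared 0 line(s) (total 0); column heights now [0 5 6 6 6 0 0], max=6
Drop 5: Z rot2 at col 4 lands with bottom-row=5; cleared 0 line(s) (total 0); column heights now [0 5 6 6 7 7 6], max=7
Test piece T rot1 at col 3 (width 2): heights before test = [0 5 6 6 7 7 6]; fits = False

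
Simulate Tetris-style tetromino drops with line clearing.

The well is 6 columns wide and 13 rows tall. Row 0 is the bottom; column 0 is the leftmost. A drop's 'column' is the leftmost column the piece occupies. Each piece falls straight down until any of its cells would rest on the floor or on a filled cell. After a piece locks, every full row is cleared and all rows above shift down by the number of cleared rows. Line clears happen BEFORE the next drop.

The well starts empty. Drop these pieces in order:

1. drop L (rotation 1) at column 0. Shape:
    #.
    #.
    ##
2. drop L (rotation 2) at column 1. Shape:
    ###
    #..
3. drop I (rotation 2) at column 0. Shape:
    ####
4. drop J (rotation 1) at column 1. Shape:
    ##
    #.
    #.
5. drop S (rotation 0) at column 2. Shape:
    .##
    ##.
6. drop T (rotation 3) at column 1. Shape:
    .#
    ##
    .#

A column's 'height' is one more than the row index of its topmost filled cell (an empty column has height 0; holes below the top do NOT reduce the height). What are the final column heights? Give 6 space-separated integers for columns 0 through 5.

Answer: 4 10 11 9 9 0

Derivation:
Drop 1: L rot1 at col 0 lands with bottom-row=0; cleared 0 line(s) (total 0); column heights now [3 1 0 0 0 0], max=3
Drop 2: L rot2 at col 1 lands with bottom-row=1; cleared 0 line(s) (total 0); column heights now [3 3 3 3 0 0], max=3
Drop 3: I rot2 at col 0 lands with bottom-row=3; cleared 0 line(s) (total 0); column heights now [4 4 4 4 0 0], max=4
Drop 4: J rot1 at col 1 lands with bottom-row=4; cleared 0 line(s) (total 0); column heights now [4 7 7 4 0 0], max=7
Drop 5: S rot0 at col 2 lands with bottom-row=7; cleared 0 line(s) (total 0); column heights now [4 7 8 9 9 0], max=9
Drop 6: T rot3 at col 1 lands with bottom-row=8; cleared 0 line(s) (total 0); column heights now [4 10 11 9 9 0], max=11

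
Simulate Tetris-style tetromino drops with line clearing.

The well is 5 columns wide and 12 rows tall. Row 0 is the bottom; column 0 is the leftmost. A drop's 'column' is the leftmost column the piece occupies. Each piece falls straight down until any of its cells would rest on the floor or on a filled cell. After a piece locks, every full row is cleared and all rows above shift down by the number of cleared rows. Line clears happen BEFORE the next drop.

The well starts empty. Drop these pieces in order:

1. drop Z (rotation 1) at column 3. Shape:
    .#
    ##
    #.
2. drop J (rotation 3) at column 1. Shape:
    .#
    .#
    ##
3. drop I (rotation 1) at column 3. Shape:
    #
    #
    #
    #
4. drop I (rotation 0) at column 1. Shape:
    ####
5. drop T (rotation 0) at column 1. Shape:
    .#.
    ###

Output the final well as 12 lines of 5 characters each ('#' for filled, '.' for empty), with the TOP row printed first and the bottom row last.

Answer: .....
.....
.....
..#..
.###.
.####
...#.
...#.
...#.
..###
..###
.###.

Derivation:
Drop 1: Z rot1 at col 3 lands with bottom-row=0; cleared 0 line(s) (total 0); column heights now [0 0 0 2 3], max=3
Drop 2: J rot3 at col 1 lands with bottom-row=0; cleared 0 line(s) (total 0); column heights now [0 1 3 2 3], max=3
Drop 3: I rot1 at col 3 lands with bottom-row=2; cleared 0 line(s) (total 0); column heights now [0 1 3 6 3], max=6
Drop 4: I rot0 at col 1 lands with bottom-row=6; cleared 0 line(s) (total 0); column heights now [0 7 7 7 7], max=7
Drop 5: T rot0 at col 1 lands with bottom-row=7; cleared 0 line(s) (total 0); column heights now [0 8 9 8 7], max=9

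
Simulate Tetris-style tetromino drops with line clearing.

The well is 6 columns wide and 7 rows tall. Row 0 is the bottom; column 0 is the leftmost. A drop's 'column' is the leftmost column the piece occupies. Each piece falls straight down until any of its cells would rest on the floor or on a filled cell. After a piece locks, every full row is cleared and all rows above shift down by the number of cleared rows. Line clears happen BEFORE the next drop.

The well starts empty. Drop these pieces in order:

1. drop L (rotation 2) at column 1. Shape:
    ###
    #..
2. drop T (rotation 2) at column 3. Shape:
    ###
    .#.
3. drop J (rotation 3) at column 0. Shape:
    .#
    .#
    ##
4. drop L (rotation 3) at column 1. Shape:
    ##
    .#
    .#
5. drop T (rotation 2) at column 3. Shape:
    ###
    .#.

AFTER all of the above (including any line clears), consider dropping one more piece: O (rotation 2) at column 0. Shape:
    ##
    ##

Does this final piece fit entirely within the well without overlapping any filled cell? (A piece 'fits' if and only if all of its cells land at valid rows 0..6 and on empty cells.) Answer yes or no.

Answer: no

Derivation:
Drop 1: L rot2 at col 1 lands with bottom-row=0; cleared 0 line(s) (total 0); column heights now [0 2 2 2 0 0], max=2
Drop 2: T rot2 at col 3 lands with bottom-row=1; cleared 0 line(s) (total 0); column heights now [0 2 2 3 3 3], max=3
Drop 3: J rot3 at col 0 lands with bottom-row=2; cleared 0 line(s) (total 0); column heights now [3 5 2 3 3 3], max=5
Drop 4: L rot3 at col 1 lands with bottom-row=3; cleared 0 line(s) (total 0); column heights now [3 6 6 3 3 3], max=6
Drop 5: T rot2 at col 3 lands with bottom-row=3; cleared 0 line(s) (total 0); column heights now [3 6 6 5 5 5], max=6
Test piece O rot2 at col 0 (width 2): heights before test = [3 6 6 5 5 5]; fits = False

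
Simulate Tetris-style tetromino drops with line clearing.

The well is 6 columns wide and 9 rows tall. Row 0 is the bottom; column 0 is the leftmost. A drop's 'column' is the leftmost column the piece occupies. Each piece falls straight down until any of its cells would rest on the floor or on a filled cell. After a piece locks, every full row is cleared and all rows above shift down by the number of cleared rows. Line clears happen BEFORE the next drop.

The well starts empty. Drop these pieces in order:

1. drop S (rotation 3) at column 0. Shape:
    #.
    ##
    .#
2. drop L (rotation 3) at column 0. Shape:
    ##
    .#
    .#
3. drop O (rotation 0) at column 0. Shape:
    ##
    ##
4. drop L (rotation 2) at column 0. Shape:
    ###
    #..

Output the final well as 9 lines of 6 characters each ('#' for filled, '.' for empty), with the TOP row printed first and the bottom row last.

Answer: ###...
#.....
##....
##....
##....
.#....
##....
##....
.#....

Derivation:
Drop 1: S rot3 at col 0 lands with bottom-row=0; cleared 0 line(s) (total 0); column heights now [3 2 0 0 0 0], max=3
Drop 2: L rot3 at col 0 lands with bottom-row=2; cleared 0 line(s) (total 0); column heights now [5 5 0 0 0 0], max=5
Drop 3: O rot0 at col 0 lands with bottom-row=5; cleared 0 line(s) (total 0); column heights now [7 7 0 0 0 0], max=7
Drop 4: L rot2 at col 0 lands with bottom-row=7; cleared 0 line(s) (total 0); column heights now [9 9 9 0 0 0], max=9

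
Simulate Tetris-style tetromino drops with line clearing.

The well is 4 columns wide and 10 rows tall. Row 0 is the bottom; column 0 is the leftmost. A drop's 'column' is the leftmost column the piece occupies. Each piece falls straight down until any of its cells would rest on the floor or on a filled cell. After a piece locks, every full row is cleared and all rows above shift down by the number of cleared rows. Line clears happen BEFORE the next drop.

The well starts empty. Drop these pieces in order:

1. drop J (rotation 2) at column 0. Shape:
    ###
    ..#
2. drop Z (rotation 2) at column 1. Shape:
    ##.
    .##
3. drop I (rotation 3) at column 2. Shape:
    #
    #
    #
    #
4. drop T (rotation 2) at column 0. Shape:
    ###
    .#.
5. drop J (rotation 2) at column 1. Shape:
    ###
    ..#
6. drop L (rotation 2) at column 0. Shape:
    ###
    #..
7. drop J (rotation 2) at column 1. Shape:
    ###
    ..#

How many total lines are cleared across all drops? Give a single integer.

Answer: 3

Derivation:
Drop 1: J rot2 at col 0 lands with bottom-row=0; cleared 0 line(s) (total 0); column heights now [2 2 2 0], max=2
Drop 2: Z rot2 at col 1 lands with bottom-row=2; cleared 0 line(s) (total 0); column heights now [2 4 4 3], max=4
Drop 3: I rot3 at col 2 lands with bottom-row=4; cleared 0 line(s) (total 0); column heights now [2 4 8 3], max=8
Drop 4: T rot2 at col 0 lands with bottom-row=7; cleared 0 line(s) (total 0); column heights now [9 9 9 3], max=9
Drop 5: J rot2 at col 1 lands with bottom-row=8; cleared 1 line(s) (total 1); column heights now [2 9 9 9], max=9
Drop 6: L rot2 at col 0 lands with bottom-row=8; cleared 1 line(s) (total 2); column heights now [9 9 9 3], max=9
Drop 7: J rot2 at col 1 lands with bottom-row=8; cleared 1 line(s) (total 3); column heights now [2 9 9 9], max=9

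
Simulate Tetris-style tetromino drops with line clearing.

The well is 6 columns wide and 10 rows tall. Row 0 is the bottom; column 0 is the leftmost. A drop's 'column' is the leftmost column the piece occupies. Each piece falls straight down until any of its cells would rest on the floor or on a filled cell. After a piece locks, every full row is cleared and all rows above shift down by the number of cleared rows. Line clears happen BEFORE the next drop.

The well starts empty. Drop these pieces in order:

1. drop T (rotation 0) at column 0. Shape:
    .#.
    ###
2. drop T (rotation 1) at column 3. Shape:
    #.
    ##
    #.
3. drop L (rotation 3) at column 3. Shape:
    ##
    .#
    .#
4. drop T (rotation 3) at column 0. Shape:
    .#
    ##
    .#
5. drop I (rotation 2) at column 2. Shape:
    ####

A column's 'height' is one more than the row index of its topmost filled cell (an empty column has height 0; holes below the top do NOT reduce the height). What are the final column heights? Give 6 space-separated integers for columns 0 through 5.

Drop 1: T rot0 at col 0 lands with bottom-row=0; cleared 0 line(s) (total 0); column heights now [1 2 1 0 0 0], max=2
Drop 2: T rot1 at col 3 lands with bottom-row=0; cleared 0 line(s) (total 0); column heights now [1 2 1 3 2 0], max=3
Drop 3: L rot3 at col 3 lands with bottom-row=2; cleared 0 line(s) (total 0); column heights now [1 2 1 5 5 0], max=5
Drop 4: T rot3 at col 0 lands with bottom-row=2; cleared 0 line(s) (total 0); column heights now [4 5 1 5 5 0], max=5
Drop 5: I rot2 at col 2 lands with bottom-row=5; cleared 0 line(s) (total 0); column heights now [4 5 6 6 6 6], max=6

Answer: 4 5 6 6 6 6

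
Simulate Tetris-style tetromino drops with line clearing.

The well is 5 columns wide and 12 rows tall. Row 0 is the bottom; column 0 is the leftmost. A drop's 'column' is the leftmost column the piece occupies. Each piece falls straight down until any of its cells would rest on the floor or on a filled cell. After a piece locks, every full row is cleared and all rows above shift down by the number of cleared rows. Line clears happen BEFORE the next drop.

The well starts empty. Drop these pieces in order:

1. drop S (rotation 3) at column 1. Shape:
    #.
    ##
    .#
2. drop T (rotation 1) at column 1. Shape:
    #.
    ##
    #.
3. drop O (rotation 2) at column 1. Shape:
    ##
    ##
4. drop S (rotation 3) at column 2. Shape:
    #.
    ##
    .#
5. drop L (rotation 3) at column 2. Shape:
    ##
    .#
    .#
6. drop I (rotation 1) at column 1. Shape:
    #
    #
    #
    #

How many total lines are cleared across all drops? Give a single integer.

Drop 1: S rot3 at col 1 lands with bottom-row=0; cleared 0 line(s) (total 0); column heights now [0 3 2 0 0], max=3
Drop 2: T rot1 at col 1 lands with bottom-row=3; cleared 0 line(s) (total 0); column heights now [0 6 5 0 0], max=6
Drop 3: O rot2 at col 1 lands with bottom-row=6; cleared 0 line(s) (total 0); column heights now [0 8 8 0 0], max=8
Drop 4: S rot3 at col 2 lands with bottom-row=7; cleared 0 line(s) (total 0); column heights now [0 8 10 9 0], max=10
Drop 5: L rot3 at col 2 lands with bottom-row=9; cleared 0 line(s) (total 0); column heights now [0 8 12 12 0], max=12
Drop 6: I rot1 at col 1 lands with bottom-row=8; cleared 0 line(s) (total 0); column heights now [0 12 12 12 0], max=12

Answer: 0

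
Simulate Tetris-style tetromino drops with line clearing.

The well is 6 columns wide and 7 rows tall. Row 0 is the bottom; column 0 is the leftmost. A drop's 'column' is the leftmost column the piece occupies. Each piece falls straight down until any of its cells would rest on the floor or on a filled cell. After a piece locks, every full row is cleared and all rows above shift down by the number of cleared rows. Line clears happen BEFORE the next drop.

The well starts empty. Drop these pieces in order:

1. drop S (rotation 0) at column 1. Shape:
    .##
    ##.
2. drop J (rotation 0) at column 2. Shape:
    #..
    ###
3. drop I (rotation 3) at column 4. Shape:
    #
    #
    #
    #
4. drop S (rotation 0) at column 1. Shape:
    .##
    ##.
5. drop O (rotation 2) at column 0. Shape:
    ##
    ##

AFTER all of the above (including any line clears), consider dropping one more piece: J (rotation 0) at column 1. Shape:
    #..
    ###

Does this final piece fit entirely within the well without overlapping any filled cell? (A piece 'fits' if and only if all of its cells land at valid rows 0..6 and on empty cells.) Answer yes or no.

Answer: no

Derivation:
Drop 1: S rot0 at col 1 lands with bottom-row=0; cleared 0 line(s) (total 0); column heights now [0 1 2 2 0 0], max=2
Drop 2: J rot0 at col 2 lands with bottom-row=2; cleared 0 line(s) (total 0); column heights now [0 1 4 3 3 0], max=4
Drop 3: I rot3 at col 4 lands with bottom-row=3; cleared 0 line(s) (total 0); column heights now [0 1 4 3 7 0], max=7
Drop 4: S rot0 at col 1 lands with bottom-row=4; cleared 0 line(s) (total 0); column heights now [0 5 6 6 7 0], max=7
Drop 5: O rot2 at col 0 lands with bottom-row=5; cleared 0 line(s) (total 0); column heights now [7 7 6 6 7 0], max=7
Test piece J rot0 at col 1 (width 3): heights before test = [7 7 6 6 7 0]; fits = False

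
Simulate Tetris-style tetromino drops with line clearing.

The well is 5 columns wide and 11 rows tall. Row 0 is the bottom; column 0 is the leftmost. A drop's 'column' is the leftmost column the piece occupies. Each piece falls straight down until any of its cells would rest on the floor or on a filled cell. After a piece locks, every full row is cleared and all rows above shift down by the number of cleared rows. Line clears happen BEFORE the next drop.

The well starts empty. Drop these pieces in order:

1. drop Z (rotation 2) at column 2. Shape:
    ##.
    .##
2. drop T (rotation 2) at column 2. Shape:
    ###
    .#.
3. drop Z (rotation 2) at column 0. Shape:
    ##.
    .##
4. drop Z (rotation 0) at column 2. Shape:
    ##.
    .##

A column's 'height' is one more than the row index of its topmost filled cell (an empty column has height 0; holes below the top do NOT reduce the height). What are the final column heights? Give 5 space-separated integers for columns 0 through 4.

Answer: 6 6 6 6 5

Derivation:
Drop 1: Z rot2 at col 2 lands with bottom-row=0; cleared 0 line(s) (total 0); column heights now [0 0 2 2 1], max=2
Drop 2: T rot2 at col 2 lands with bottom-row=2; cleared 0 line(s) (total 0); column heights now [0 0 4 4 4], max=4
Drop 3: Z rot2 at col 0 lands with bottom-row=4; cleared 0 line(s) (total 0); column heights now [6 6 5 4 4], max=6
Drop 4: Z rot0 at col 2 lands with bottom-row=4; cleared 0 line(s) (total 0); column heights now [6 6 6 6 5], max=6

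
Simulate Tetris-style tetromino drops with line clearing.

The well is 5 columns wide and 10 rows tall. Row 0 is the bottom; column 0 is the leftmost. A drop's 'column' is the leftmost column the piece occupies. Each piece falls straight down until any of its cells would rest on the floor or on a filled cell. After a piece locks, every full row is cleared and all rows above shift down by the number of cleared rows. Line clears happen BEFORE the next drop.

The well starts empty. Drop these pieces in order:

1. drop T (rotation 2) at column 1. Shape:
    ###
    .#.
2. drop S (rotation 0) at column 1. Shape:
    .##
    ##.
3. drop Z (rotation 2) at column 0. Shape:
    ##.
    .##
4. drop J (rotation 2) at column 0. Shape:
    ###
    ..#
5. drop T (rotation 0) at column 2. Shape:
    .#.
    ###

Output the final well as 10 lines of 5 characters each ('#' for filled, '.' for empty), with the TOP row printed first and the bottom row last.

Drop 1: T rot2 at col 1 lands with bottom-row=0; cleared 0 line(s) (total 0); column heights now [0 2 2 2 0], max=2
Drop 2: S rot0 at col 1 lands with bottom-row=2; cleared 0 line(s) (total 0); column heights now [0 3 4 4 0], max=4
Drop 3: Z rot2 at col 0 lands with bottom-row=4; cleared 0 line(s) (total 0); column heights now [6 6 5 4 0], max=6
Drop 4: J rot2 at col 0 lands with bottom-row=5; cleared 0 line(s) (total 0); column heights now [7 7 7 4 0], max=7
Drop 5: T rot0 at col 2 lands with bottom-row=7; cleared 0 line(s) (total 0); column heights now [7 7 8 9 8], max=9

Answer: .....
...#.
..###
###..
###..
.##..
..##.
.##..
.###.
..#..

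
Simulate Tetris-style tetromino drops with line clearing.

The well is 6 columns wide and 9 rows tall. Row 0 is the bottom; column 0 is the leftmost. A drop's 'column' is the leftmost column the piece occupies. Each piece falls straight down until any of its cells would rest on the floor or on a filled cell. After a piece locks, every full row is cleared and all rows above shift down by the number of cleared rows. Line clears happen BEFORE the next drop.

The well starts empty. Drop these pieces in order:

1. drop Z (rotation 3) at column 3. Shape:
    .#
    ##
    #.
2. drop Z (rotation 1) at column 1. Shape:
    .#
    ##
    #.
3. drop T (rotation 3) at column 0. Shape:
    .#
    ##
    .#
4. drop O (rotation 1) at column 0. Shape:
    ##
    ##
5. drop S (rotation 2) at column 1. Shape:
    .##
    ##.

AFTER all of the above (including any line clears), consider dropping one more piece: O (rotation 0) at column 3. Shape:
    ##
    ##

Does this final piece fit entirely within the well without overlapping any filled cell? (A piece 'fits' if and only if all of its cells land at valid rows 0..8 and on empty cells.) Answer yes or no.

Answer: no

Derivation:
Drop 1: Z rot3 at col 3 lands with bottom-row=0; cleared 0 line(s) (total 0); column heights now [0 0 0 2 3 0], max=3
Drop 2: Z rot1 at col 1 lands with bottom-row=0; cleared 0 line(s) (total 0); column heights now [0 2 3 2 3 0], max=3
Drop 3: T rot3 at col 0 lands with bottom-row=2; cleared 0 line(s) (total 0); column heights now [4 5 3 2 3 0], max=5
Drop 4: O rot1 at col 0 lands with bottom-row=5; cleared 0 line(s) (total 0); column heights now [7 7 3 2 3 0], max=7
Drop 5: S rot2 at col 1 lands with bottom-row=7; cleared 0 line(s) (total 0); column heights now [7 8 9 9 3 0], max=9
Test piece O rot0 at col 3 (width 2): heights before test = [7 8 9 9 3 0]; fits = False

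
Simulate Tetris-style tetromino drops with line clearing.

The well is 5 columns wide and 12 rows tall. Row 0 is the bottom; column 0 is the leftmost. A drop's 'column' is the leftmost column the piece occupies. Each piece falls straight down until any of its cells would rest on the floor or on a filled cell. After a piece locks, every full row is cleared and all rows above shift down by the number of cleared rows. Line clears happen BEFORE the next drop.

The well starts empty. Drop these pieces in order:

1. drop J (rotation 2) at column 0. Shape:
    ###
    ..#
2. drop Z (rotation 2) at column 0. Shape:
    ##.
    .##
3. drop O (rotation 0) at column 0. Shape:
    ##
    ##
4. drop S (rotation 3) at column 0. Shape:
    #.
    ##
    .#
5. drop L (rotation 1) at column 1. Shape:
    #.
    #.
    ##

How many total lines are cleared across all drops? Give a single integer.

Answer: 0

Derivation:
Drop 1: J rot2 at col 0 lands with bottom-row=0; cleared 0 line(s) (total 0); column heights now [2 2 2 0 0], max=2
Drop 2: Z rot2 at col 0 lands with bottom-row=2; cleared 0 line(s) (total 0); column heights now [4 4 3 0 0], max=4
Drop 3: O rot0 at col 0 lands with bottom-row=4; cleared 0 line(s) (total 0); column heights now [6 6 3 0 0], max=6
Drop 4: S rot3 at col 0 lands with bottom-row=6; cleared 0 line(s) (total 0); column heights now [9 8 3 0 0], max=9
Drop 5: L rot1 at col 1 lands with bottom-row=8; cleared 0 line(s) (total 0); column heights now [9 11 9 0 0], max=11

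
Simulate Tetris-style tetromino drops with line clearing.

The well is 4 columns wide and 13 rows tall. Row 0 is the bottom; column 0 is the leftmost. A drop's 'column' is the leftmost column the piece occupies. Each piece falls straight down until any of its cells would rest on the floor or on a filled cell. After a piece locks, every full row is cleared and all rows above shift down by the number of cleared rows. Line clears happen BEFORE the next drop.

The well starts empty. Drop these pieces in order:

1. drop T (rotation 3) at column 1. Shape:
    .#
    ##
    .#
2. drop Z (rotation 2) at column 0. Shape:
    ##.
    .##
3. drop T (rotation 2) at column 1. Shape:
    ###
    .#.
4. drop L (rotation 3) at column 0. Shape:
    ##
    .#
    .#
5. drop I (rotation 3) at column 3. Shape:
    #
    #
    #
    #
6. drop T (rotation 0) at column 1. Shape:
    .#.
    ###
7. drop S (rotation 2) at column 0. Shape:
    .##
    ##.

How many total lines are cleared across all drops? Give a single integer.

Drop 1: T rot3 at col 1 lands with bottom-row=0; cleared 0 line(s) (total 0); column heights now [0 2 3 0], max=3
Drop 2: Z rot2 at col 0 lands with bottom-row=3; cleared 0 line(s) (total 0); column heights now [5 5 4 0], max=5
Drop 3: T rot2 at col 1 lands with bottom-row=4; cleared 0 line(s) (total 0); column heights now [5 6 6 6], max=6
Drop 4: L rot3 at col 0 lands with bottom-row=6; cleared 0 line(s) (total 0); column heights now [9 9 6 6], max=9
Drop 5: I rot3 at col 3 lands with bottom-row=6; cleared 0 line(s) (total 0); column heights now [9 9 6 10], max=10
Drop 6: T rot0 at col 1 lands with bottom-row=10; cleared 0 line(s) (total 0); column heights now [9 11 12 11], max=12
Drop 7: S rot2 at col 0 lands with bottom-row=11; cleared 0 line(s) (total 0); column heights now [12 13 13 11], max=13

Answer: 0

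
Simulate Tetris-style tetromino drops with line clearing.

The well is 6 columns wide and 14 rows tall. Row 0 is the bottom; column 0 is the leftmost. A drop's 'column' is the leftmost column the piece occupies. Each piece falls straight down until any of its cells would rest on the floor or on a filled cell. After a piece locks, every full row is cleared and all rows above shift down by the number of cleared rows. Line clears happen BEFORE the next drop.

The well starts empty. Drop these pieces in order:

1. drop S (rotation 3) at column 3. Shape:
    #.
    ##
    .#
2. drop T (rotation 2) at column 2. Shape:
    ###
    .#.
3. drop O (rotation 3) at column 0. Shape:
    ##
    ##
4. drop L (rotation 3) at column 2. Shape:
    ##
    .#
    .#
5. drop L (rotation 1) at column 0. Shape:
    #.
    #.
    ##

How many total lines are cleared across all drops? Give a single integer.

Drop 1: S rot3 at col 3 lands with bottom-row=0; cleared 0 line(s) (total 0); column heights now [0 0 0 3 2 0], max=3
Drop 2: T rot2 at col 2 lands with bottom-row=3; cleared 0 line(s) (total 0); column heights now [0 0 5 5 5 0], max=5
Drop 3: O rot3 at col 0 lands with bottom-row=0; cleared 0 line(s) (total 0); column heights now [2 2 5 5 5 0], max=5
Drop 4: L rot3 at col 2 lands with bottom-row=5; cleared 0 line(s) (total 0); column heights now [2 2 8 8 5 0], max=8
Drop 5: L rot1 at col 0 lands with bottom-row=2; cleared 0 line(s) (total 0); column heights now [5 3 8 8 5 0], max=8

Answer: 0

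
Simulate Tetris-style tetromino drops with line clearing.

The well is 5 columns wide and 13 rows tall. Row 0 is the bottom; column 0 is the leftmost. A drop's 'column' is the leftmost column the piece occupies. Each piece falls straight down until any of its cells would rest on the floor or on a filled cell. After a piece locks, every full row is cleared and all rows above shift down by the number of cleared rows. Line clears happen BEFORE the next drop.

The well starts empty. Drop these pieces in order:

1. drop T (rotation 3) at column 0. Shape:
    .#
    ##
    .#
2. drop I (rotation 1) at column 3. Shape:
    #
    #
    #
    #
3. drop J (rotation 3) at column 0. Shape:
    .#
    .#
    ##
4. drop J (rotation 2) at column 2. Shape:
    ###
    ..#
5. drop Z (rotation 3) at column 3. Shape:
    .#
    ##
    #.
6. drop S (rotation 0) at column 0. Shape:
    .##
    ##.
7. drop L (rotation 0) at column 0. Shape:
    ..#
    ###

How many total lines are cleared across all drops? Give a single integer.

Answer: 0

Derivation:
Drop 1: T rot3 at col 0 lands with bottom-row=0; cleared 0 line(s) (total 0); column heights now [2 3 0 0 0], max=3
Drop 2: I rot1 at col 3 lands with bottom-row=0; cleared 0 line(s) (total 0); column heights now [2 3 0 4 0], max=4
Drop 3: J rot3 at col 0 lands with bottom-row=3; cleared 0 line(s) (total 0); column heights now [4 6 0 4 0], max=6
Drop 4: J rot2 at col 2 lands with bottom-row=3; cleared 0 line(s) (total 0); column heights now [4 6 5 5 5], max=6
Drop 5: Z rot3 at col 3 lands with bottom-row=5; cleared 0 line(s) (total 0); column heights now [4 6 5 7 8], max=8
Drop 6: S rot0 at col 0 lands with bottom-row=6; cleared 0 line(s) (total 0); column heights now [7 8 8 7 8], max=8
Drop 7: L rot0 at col 0 lands with bottom-row=8; cleared 0 line(s) (total 0); column heights now [9 9 10 7 8], max=10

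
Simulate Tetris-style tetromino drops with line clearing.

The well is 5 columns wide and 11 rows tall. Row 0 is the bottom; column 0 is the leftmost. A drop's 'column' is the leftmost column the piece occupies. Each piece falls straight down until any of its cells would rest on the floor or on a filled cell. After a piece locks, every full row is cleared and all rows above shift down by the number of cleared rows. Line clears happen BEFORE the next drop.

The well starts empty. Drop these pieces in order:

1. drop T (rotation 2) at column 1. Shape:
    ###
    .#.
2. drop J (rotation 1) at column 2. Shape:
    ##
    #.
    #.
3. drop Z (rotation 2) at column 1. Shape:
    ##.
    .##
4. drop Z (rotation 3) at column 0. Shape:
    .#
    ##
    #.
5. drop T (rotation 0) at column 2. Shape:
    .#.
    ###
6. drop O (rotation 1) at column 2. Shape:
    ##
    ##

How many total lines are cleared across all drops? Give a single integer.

Answer: 1

Derivation:
Drop 1: T rot2 at col 1 lands with bottom-row=0; cleared 0 line(s) (total 0); column heights now [0 2 2 2 0], max=2
Drop 2: J rot1 at col 2 lands with bottom-row=2; cleared 0 line(s) (total 0); column heights now [0 2 5 5 0], max=5
Drop 3: Z rot2 at col 1 lands with bottom-row=5; cleared 0 line(s) (total 0); column heights now [0 7 7 6 0], max=7
Drop 4: Z rot3 at col 0 lands with bottom-row=6; cleared 0 line(s) (total 0); column heights now [8 9 7 6 0], max=9
Drop 5: T rot0 at col 2 lands with bottom-row=7; cleared 1 line(s) (total 1); column heights now [7 8 7 8 0], max=8
Drop 6: O rot1 at col 2 lands with bottom-row=8; cleared 0 line(s) (total 1); column heights now [7 8 10 10 0], max=10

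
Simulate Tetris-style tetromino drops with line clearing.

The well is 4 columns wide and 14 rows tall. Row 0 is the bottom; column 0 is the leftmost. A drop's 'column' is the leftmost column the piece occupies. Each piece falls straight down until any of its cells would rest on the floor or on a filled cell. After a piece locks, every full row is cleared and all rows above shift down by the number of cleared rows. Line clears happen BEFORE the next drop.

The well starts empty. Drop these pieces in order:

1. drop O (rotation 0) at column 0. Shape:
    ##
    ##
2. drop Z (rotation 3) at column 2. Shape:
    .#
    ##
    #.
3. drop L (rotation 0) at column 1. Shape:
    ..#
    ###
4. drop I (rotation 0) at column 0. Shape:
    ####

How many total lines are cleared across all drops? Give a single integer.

Answer: 2

Derivation:
Drop 1: O rot0 at col 0 lands with bottom-row=0; cleared 0 line(s) (total 0); column heights now [2 2 0 0], max=2
Drop 2: Z rot3 at col 2 lands with bottom-row=0; cleared 1 line(s) (total 1); column heights now [1 1 1 2], max=2
Drop 3: L rot0 at col 1 lands with bottom-row=2; cleared 0 line(s) (total 1); column heights now [1 3 3 4], max=4
Drop 4: I rot0 at col 0 lands with bottom-row=4; cleared 1 line(s) (total 2); column heights now [1 3 3 4], max=4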